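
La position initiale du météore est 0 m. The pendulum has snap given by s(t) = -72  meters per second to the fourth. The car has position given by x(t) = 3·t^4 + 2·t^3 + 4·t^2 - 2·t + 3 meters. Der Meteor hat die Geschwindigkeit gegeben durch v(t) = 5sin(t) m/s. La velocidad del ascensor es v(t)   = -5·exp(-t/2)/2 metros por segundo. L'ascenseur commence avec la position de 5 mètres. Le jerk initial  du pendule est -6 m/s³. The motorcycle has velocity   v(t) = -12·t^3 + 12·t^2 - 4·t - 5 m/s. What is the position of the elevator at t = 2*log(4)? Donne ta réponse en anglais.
We must find the antiderivative of our velocity equation v(t) = -5·exp(-t/2)/2 1 time. The antiderivative of velocity is position. Using x(0) = 5, we get x(t) = 5·exp(-t/2). Using x(t) = 5·exp(-t/2) and substituting t = 2*log(4), we find x = 5/4.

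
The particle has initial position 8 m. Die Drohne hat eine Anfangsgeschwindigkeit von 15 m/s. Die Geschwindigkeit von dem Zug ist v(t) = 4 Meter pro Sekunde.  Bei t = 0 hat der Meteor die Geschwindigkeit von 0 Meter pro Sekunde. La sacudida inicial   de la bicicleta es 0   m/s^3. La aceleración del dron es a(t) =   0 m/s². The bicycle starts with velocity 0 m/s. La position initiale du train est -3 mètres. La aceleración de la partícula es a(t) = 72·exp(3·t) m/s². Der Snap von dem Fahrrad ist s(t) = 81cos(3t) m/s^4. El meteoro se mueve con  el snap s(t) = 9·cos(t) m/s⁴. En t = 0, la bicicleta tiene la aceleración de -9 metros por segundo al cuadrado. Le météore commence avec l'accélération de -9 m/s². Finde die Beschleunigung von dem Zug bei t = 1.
Ausgehend von der Geschwindigkeit v(t) = 4, nehmen wir 1 Ableitung. Mit d/dt von v(t) finden wir a(t) = 0. Wir haben die Beschleunigung a(t) = 0. Durch Einsetzen von t = 1: a(1) = 0.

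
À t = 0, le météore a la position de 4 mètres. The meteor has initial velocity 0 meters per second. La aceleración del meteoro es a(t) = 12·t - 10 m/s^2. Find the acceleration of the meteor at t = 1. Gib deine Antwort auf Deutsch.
Mit a(t) = 12·t - 10 und Einsetzen von t = 1, finden wir a = 2.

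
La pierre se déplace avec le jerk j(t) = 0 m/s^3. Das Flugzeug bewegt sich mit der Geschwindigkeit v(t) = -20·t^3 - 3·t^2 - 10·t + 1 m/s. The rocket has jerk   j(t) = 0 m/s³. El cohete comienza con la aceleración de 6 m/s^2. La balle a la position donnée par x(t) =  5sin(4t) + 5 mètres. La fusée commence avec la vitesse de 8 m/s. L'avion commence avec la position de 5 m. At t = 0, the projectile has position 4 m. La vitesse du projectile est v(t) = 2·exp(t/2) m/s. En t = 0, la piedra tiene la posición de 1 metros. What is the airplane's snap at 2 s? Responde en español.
Partiendo de la velocidad v(t) = -20·t^3 - 3·t^2 - 10·t + 1, tomamos 3 derivadas. Tomando d/dt de v(t), encontramos a(t) = -60·t^2 - 6·t - 10. Derivando la aceleración, obtenemos la sacudida: j(t) = -120·t - 6. Tomando d/dt de j(t), encontramos s(t) = -120. Tenemos el snap s(t) = -120. Sustituyendo t = 2: s(2) = -120.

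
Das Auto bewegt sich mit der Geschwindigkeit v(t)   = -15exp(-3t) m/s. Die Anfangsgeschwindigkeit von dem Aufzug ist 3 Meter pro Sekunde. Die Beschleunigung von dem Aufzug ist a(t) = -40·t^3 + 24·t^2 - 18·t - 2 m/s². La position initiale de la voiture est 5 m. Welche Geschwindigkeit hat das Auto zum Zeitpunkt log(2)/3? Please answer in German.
Aus der Gleichung für die Geschwindigkeit v(t) = -15·exp(-3·t), setzen wir t = log(2)/3 ein und erhalten v = -15/2.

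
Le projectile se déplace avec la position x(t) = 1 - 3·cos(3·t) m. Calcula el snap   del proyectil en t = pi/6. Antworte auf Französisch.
Pour résoudre ceci, nous devons prendre 4 dérivées de notre équation de la position x(t) = 1 - 3·cos(3·t). En dérivant la position, nous obtenons la vitesse: v(t) = 9·sin(3·t). En prenant d/dt de v(t), nous trouvons a(t) = 27·cos(3·t). En prenant d/dt de a(t), nous trouvons j(t) = -81·sin(3·t). En dérivant le jerk, nous obtenons le snap: s(t) = -243·cos(3·t). De l'équation du snap s(t) = -243·cos(3·t), nous substituons t = pi/6 pour obtenir s = 0.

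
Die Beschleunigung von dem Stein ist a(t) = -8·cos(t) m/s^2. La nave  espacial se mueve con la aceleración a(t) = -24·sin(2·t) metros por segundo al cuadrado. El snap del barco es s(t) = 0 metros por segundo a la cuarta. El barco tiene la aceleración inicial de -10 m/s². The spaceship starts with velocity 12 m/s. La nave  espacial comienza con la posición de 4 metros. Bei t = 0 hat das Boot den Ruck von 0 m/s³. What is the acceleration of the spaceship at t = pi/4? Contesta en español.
Usando a(t) = -24·sin(2·t) y sustituyendo t = pi/4, encontramos a = -24.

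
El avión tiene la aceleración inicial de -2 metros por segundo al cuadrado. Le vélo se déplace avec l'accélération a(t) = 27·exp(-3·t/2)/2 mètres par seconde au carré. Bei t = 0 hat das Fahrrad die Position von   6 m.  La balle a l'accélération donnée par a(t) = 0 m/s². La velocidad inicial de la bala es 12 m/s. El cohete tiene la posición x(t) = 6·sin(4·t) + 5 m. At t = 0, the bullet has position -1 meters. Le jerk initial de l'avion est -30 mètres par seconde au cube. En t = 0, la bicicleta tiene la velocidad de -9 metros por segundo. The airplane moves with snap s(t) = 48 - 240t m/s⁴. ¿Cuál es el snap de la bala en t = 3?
Para resolver esto, necesitamos tomar 2 derivadas de nuestra ecuación de la aceleración a(t) = 0. Derivando la aceleración, obtenemos la sacudida: j(t) = 0. Tomando d/dt de j(t), encontramos s(t) = 0. Tenemos el snap s(t) = 0. Sustituyendo t = 3: s(3) = 0.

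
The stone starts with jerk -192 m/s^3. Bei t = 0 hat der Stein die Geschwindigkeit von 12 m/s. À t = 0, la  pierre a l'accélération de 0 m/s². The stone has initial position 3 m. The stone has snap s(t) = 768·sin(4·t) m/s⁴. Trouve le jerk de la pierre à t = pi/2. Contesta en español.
Debemos encontrar la integral de nuestra ecuación del snap s(t) = 768·sin(4·t) 1 vez. La integral del snap es la sacudida. Usando j(0) = -192, obtenemos j(t) = -192·cos(4·t). Tenemos la sacudida j(t) = -192·cos(4·t). Sustituyendo t = pi/2: j(pi/2) = -192.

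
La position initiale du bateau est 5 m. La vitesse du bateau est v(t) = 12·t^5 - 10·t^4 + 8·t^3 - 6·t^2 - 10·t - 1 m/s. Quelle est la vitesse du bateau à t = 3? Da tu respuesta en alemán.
Mit v(t) = 12·t^5 - 10·t^4 + 8·t^3 - 6·t^2 - 10·t - 1 und Einsetzen von t = 3, finden wir v = 2237.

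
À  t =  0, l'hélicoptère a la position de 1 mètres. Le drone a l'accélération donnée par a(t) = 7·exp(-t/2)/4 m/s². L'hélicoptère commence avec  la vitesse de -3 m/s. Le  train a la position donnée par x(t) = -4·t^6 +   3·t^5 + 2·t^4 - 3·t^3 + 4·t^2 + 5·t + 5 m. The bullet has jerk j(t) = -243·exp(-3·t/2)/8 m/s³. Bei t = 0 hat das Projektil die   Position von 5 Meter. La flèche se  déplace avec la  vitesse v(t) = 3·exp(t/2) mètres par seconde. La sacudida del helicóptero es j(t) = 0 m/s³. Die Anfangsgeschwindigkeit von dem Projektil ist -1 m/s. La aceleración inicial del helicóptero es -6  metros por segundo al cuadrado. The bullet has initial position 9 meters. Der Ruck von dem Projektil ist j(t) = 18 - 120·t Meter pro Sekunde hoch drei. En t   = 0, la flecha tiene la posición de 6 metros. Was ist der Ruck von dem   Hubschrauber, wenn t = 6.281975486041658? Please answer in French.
De l'équation du jerk j(t) = 0, nous substituons t = 6.281975486041658 pour obtenir j = 0.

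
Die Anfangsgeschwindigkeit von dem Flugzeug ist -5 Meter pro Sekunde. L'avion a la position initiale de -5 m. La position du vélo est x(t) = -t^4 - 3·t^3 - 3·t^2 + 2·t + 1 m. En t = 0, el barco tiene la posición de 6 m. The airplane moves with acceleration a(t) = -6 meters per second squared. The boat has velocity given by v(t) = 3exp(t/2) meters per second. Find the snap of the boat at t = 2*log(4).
We must differentiate our velocity equation v(t) = 3·exp(t/2) 3 times. The derivative of velocity gives acceleration: a(t) = 3·exp(t/2)/2. The derivative of acceleration gives jerk: j(t) = 3·exp(t/2)/4. Differentiating jerk, we get snap: s(t) = 3·exp(t/2)/8. From the given snap equation s(t) = 3·exp(t/2)/8, we substitute t = 2*log(4) to get s = 3/2.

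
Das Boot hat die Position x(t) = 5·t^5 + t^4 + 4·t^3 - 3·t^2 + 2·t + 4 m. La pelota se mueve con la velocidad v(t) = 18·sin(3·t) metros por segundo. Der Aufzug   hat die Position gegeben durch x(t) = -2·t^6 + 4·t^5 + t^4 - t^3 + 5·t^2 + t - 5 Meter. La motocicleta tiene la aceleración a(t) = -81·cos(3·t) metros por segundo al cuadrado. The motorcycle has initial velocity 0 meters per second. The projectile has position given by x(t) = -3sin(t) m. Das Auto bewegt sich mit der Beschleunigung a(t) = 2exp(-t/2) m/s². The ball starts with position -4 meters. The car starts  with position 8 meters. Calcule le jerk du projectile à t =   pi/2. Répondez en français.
Pour résoudre ceci, nous devons prendre 3 dérivées de notre équation de la position x(t) = -3·sin(t). En prenant d/dt de x(t), nous trouvons v(t) = -3·cos(t). En prenant d/dt de v(t), nous trouvons a(t) = 3·sin(t). En dérivant l'accélération, nous obtenons le jerk: j(t) = 3·cos(t). En utilisant j(t) = 3·cos(t) et en substituant t = pi/2, nous trouvons j = 0.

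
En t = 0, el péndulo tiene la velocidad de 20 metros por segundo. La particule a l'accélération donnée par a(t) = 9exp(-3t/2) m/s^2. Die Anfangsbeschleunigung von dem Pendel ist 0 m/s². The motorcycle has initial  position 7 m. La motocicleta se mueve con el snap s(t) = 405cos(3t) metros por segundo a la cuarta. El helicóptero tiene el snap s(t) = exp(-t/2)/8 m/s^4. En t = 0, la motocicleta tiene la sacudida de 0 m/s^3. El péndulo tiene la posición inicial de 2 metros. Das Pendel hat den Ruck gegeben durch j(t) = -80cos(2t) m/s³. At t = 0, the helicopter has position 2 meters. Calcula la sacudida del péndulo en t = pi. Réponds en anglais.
From the given jerk equation j(t) = -80·cos(2·t), we substitute t = pi to get j = -80.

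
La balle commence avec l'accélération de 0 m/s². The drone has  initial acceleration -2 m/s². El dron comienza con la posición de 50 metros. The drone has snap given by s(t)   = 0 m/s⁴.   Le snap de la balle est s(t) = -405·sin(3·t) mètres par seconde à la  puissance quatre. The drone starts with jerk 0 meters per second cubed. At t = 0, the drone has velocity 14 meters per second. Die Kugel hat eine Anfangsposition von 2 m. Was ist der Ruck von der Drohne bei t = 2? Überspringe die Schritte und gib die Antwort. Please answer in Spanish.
j(2) = 0.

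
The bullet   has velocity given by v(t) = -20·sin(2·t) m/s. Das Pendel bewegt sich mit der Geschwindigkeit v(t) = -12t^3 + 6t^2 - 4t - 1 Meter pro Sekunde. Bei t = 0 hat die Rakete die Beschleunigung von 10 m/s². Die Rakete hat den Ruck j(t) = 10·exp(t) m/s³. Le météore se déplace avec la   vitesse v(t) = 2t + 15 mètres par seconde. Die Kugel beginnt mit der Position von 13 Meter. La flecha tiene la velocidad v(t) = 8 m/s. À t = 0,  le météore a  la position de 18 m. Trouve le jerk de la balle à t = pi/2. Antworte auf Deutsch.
Um dies zu lösen, müssen wir 2 Ableitungen unserer Gleichung für die Geschwindigkeit v(t) = -20·sin(2·t) nehmen. Die Ableitung von der Geschwindigkeit ergibt die Beschleunigung: a(t) = -40·cos(2·t). Durch Ableiten von der Beschleunigung erhalten wir den Ruck: j(t) = 80·sin(2·t). Mit j(t) = 80·sin(2·t) und Einsetzen von t = pi/2, finden wir j = 0.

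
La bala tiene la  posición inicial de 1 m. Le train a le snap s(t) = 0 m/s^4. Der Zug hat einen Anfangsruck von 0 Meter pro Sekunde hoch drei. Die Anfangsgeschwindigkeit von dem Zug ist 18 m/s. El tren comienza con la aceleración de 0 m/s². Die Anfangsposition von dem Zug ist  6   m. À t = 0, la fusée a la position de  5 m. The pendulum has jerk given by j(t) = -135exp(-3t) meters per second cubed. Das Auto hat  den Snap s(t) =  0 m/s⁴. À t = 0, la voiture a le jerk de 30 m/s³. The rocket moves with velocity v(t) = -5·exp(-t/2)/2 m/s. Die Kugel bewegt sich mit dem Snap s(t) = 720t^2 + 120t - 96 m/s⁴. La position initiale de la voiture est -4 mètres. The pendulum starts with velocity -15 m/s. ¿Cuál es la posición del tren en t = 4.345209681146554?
Partiendo del snap s(t) = 0, tomamos 4 antiderivadas. La antiderivada del snap es la sacudida. Usando j(0) = 0, obtenemos j(t) = 0. Tomando ∫j(t)dt y aplicando a(0) = 0, encontramos a(t) = 0. La integral de la aceleración es la velocidad. Usando v(0) = 18, obtenemos v(t) = 18. La antiderivada de la velocidad es la posición. Usando x(0) = 6, obtenemos x(t) = 18·t + 6. Usando x(t) = 18·t + 6 y sustituyendo t = 4.345209681146554, encontramos x = 84.2137742606380.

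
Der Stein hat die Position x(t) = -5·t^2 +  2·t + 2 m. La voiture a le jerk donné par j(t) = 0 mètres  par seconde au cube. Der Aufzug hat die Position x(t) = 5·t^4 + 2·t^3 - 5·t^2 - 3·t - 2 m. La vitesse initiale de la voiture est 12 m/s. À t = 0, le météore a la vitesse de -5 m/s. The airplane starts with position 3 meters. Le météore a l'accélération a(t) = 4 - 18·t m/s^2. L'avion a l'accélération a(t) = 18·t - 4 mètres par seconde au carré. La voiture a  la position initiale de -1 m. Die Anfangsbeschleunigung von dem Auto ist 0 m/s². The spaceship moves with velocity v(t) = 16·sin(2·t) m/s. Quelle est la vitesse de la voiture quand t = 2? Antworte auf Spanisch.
Partiendo de la sacudida j(t) = 0, tomamos 2 integrales. Tomando ∫j(t)dt y aplicando a(0) = 0, encontramos a(t) = 0. La antiderivada de la aceleración es la velocidad. Usando v(0) = 12, obtenemos v(t) = 12. De la ecuación de la velocidad v(t) = 12, sustituimos t = 2 para obtener v = 12.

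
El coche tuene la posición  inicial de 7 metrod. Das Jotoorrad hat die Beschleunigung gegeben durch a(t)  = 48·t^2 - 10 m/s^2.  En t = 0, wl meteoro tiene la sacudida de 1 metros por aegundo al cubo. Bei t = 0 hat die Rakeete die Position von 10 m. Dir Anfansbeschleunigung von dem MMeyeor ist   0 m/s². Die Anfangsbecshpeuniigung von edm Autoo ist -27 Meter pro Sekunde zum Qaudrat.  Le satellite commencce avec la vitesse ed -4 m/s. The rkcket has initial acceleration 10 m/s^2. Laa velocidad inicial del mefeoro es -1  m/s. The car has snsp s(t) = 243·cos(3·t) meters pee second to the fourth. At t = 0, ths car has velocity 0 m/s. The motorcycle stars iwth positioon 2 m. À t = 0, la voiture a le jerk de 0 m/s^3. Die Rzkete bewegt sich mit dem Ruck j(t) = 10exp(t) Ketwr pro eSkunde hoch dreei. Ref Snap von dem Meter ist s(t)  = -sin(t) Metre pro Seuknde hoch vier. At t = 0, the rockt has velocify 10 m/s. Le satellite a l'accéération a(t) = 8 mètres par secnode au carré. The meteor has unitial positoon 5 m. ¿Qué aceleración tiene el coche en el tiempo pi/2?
Para resolver esto, necesitamos tomar 2 antiderivadas de nuestra ecuación del snap s(t) = 243·cos(3·t). La antiderivada del snap, con j(0) = 0, da la sacudida: j(t) = 81·sin(3·t). La antiderivada de la sacudida, con a(0) = -27, da la aceleración: a(t) = -27·cos(3·t). Usando a(t) = -27·cos(3·t) y sustituyendo t = pi/2, encontramos a = 0.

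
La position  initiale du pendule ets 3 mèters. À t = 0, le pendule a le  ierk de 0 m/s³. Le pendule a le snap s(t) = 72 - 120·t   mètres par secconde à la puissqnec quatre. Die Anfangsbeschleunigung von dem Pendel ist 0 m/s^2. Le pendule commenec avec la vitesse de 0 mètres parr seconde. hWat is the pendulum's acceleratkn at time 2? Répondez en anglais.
To solve this, we need to take 2 integrals of our snap equation s(t) = 72 - 120·t. The antiderivative of snap is jerk. Using j(0) = 0, we get j(t) = 12·t·(6 - 5·t). Finding the integral of j(t) and using a(0) = 0: a(t) = t^2·(36 - 20·t). From the given acceleration equation a(t) = t^2·(36 - 20·t), we substitute t = 2 to get a = -16.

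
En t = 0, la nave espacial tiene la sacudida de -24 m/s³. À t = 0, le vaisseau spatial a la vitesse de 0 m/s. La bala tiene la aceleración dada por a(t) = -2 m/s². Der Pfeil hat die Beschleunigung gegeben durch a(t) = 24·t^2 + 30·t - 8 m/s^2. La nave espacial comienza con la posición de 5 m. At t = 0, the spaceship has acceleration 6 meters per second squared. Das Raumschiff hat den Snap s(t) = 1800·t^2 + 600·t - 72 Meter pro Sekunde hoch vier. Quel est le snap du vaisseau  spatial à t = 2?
En utilisant s(t) = 1800·t^2 + 600·t - 72 et en substituant t = 2, nous trouvons s = 8328.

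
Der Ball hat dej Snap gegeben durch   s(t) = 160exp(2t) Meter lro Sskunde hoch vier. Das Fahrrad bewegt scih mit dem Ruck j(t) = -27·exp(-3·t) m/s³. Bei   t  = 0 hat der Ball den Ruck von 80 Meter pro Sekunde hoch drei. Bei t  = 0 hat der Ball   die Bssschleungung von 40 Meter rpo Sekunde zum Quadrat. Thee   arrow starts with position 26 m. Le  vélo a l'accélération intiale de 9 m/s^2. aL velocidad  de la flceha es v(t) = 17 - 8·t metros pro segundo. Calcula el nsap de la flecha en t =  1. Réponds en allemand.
Ausgehend von der Geschwindigkeit v(t) = 17 - 8·t, nehmen wir 3 Ableitungen. Die Ableitung von der Geschwindigkeit ergibt die Beschleunigung: a(t) = -8. Durch Ableiten von der Beschleunigung erhalten wir den Ruck: j(t) = 0. Mit d/dt von j(t) finden wir s(t) = 0. Wir haben den Snap s(t) = 0. Durch Einsetzen von t = 1: s(1) = 0.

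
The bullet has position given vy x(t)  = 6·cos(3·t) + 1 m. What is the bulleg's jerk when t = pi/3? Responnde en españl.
Debemos derivar nuestra ecuación de la posición x(t) = 6·cos(3·t) + 1 3 veces. La derivada de la posición da la velocidad: v(t) = -18·sin(3·t). Derivando la velocidad, obtenemos la aceleración: a(t) = -54·cos(3·t). La derivada de la aceleración da la sacudida: j(t) = 162·sin(3·t). Usando j(t) = 162·sin(3·t) y sustituyendo t = pi/3, encontramos j = 0.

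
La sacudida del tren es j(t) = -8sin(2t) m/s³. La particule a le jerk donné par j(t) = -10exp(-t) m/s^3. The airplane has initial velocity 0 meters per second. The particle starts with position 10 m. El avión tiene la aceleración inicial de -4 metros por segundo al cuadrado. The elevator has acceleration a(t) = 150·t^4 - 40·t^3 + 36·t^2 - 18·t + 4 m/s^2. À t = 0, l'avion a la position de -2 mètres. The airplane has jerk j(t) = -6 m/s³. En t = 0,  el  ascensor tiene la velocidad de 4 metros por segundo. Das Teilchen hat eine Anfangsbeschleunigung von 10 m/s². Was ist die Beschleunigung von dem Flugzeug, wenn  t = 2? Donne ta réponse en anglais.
Starting from jerk j(t) = -6, we take 1 integral. The antiderivative of jerk, with a(0) = -4, gives acceleration: a(t) = -6·t - 4. We have acceleration a(t) = -6·t - 4. Substituting t = 2: a(2) = -16.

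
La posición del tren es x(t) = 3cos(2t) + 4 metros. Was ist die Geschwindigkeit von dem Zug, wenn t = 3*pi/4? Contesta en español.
Debemos derivar nuestra ecuación de la posición x(t) = 3·cos(2·t) + 4 1 vez. Tomando d/dt de x(t), encontramos v(t) = -6·sin(2·t). De la ecuación de la velocidad v(t) = -6·sin(2·t), sustituimos t = 3*pi/4 para obtener v = 6.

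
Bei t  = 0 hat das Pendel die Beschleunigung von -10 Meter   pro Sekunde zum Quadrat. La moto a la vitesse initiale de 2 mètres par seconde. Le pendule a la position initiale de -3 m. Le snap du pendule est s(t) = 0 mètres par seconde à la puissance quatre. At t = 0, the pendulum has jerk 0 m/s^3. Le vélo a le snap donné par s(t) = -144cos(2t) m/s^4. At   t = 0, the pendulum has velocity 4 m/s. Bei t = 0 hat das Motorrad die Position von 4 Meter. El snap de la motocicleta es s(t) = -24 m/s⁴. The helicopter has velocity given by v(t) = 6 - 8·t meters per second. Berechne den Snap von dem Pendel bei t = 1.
Aus der Gleichung für den Snap s(t) = 0, setzen wir t = 1 ein und erhalten s = 0.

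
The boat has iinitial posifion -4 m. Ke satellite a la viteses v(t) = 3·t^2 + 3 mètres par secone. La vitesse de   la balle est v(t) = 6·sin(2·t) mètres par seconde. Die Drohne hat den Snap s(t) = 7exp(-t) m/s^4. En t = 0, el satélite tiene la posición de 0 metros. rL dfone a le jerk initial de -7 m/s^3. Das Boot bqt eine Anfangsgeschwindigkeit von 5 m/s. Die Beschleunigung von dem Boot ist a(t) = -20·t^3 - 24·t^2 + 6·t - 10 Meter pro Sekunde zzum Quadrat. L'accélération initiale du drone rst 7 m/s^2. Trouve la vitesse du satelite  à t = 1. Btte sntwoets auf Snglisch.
We have velocity v(t) = 3·t^2 + 3. Substituting t = 1: v(1) = 6.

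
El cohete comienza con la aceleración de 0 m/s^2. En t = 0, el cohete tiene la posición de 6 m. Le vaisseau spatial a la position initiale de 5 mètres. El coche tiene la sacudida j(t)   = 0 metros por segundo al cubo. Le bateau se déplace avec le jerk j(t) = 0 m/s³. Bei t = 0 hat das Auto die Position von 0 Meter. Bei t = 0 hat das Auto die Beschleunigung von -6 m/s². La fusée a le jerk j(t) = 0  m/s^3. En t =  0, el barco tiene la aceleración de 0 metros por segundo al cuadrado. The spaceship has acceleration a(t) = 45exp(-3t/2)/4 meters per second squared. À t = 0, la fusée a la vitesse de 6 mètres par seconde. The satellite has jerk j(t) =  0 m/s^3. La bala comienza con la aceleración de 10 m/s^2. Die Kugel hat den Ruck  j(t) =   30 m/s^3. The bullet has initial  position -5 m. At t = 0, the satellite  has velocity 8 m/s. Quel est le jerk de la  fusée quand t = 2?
De l'équation du jerk j(t) = 0, nous substituons t = 2 pour obtenir j = 0.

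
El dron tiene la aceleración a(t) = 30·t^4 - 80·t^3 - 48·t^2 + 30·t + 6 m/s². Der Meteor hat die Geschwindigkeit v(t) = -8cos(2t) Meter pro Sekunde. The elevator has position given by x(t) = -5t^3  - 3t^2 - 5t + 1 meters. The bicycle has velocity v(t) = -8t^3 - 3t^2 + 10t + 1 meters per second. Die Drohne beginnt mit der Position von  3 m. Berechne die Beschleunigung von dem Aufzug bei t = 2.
Um dies zu lösen, müssen wir 2 Ableitungen unserer Gleichung für die Position x(t) = -5·t^3 - 3·t^2 - 5·t + 1 nehmen. Durch Ableiten von der Position erhalten wir die Geschwindigkeit: v(t) = -15·t^2 - 6·t - 5. Mit d/dt von v(t) finden wir a(t) = -30·t - 6. Mit a(t) = -30·t - 6 und Einsetzen von t = 2, finden wir a = -66.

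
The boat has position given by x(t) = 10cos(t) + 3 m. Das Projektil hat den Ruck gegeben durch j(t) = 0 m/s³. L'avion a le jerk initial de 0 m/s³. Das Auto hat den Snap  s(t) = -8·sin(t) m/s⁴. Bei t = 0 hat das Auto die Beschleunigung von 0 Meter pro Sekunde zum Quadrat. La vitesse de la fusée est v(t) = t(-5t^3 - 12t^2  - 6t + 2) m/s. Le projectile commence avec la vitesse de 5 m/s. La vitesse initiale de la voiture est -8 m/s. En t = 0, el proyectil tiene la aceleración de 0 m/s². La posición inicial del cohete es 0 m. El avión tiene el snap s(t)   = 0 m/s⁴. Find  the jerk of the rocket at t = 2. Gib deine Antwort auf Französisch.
Pour résoudre ceci, nous devons prendre 2 dérivées de notre équation de la vitesse v(t) = t·(-5·t^3 - 12·t^2 - 6·t + 2). En dérivant la vitesse, nous obtenons l'accélération: a(t) = -5·t^3 - 12·t^2 + t·(-15·t^2 - 24·t - 6) - 6·t + 2. En prenant d/dt de a(t), nous trouvons j(t) = -30·t^2 + t·(-30·t - 24) - 48·t - 12. Nous avons le jerk j(t) = -30·t^2 + t·(-30·t - 24) - 48·t - 12. En substituant t = 2: j(2) = -396.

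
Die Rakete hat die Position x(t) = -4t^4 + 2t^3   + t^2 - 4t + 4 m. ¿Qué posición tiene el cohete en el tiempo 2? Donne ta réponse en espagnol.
De la ecuación de la posición x(t) = -4·t^4 + 2·t^3 + t^2 - 4·t + 4, sustituimos t = 2 para obtener x = -48.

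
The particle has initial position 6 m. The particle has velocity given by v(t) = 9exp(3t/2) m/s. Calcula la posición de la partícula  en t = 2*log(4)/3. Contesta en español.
Partiendo de la velocidad v(t) = 9·exp(3·t/2), tomamos 1 antiderivada. Tomando ∫v(t)dt y aplicando x(0) = 6, encontramos x(t) = 6·exp(3·t/2). De la ecuación de la posición x(t) = 6·exp(3·t/2), sustituimos t = 2*log(4)/3 para obtener x = 24.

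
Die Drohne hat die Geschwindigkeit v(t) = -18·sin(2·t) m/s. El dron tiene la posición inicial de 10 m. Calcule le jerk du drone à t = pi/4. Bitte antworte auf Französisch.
Nous devons dériver notre équation de la vitesse v(t) = -18·sin(2·t) 2 fois. En dérivant la vitesse, nous obtenons l'accélération: a(t) = -36·cos(2·t). La dérivée de l'accélération donne le jerk: j(t) = 72·sin(2·t). Nous avons le jerk j(t) = 72·sin(2·t). En substituant t = pi/4: j(pi/4) = 72.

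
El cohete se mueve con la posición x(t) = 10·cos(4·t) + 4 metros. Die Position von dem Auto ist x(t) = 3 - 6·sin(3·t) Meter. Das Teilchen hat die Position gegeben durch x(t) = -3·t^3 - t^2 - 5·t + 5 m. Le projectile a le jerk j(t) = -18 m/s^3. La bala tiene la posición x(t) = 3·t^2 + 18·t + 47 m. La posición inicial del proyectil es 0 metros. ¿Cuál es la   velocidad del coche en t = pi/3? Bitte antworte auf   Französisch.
En partant de la position x(t) = 3 - 6·sin(3·t), nous prenons 1 dérivée. En prenant d/dt de x(t), nous trouvons v(t) = -18·cos(3·t). Nous avons la vitesse v(t) = -18·cos(3·t). En substituant t = pi/3: v(pi/3) = 18.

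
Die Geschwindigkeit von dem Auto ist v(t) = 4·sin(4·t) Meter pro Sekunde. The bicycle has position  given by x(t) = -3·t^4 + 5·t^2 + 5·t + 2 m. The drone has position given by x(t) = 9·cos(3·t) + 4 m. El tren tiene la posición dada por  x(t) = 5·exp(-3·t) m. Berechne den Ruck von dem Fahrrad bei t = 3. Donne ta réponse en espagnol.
Partiendo de la posición x(t) = -3·t^4 + 5·t^2 + 5·t + 2, tomamos 3 derivadas. La derivada de la posición da la velocidad: v(t) = -12·t^3 + 10·t + 5. Derivando la velocidad, obtenemos la aceleración: a(t) = 10 - 36·t^2. Derivando la aceleración, obtenemos la sacudida: j(t) = -72·t. De la ecuación de la sacudida j(t) = -72·t, sustituimos t = 3 para obtener j = -216.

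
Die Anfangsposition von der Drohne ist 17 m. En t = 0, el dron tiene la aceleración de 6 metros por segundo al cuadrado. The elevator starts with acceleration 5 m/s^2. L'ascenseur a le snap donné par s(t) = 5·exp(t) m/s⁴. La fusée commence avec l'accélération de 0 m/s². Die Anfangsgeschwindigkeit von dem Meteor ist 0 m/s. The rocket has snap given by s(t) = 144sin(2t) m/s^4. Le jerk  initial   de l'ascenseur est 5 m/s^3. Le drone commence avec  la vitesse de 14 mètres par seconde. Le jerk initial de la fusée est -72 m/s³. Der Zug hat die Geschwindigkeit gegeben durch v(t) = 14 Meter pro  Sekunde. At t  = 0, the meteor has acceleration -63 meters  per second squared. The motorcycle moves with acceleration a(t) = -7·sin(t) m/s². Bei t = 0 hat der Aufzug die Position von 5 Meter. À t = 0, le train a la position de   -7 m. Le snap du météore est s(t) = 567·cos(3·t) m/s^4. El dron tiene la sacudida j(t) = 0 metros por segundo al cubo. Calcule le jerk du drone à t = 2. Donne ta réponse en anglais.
From the given jerk equation j(t) = 0, we substitute t = 2 to get j = 0.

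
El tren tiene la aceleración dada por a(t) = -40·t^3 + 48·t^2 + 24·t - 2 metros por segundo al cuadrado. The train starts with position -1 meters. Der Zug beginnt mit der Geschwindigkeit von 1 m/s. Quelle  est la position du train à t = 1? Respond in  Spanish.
Debemos encontrar la antiderivada de nuestra ecuación de la aceleración a(t) = -40·t^3 + 48·t^2 + 24·t - 2 2 veces. Tomando ∫a(t)dt y aplicando v(0) = 1, encontramos v(t) = -10·t^4 + 16·t^3 + 12·t^2 - 2·t + 1. La integral de la velocidad, con x(0) = -1, da la posición: x(t) = -2·t^5 + 4·t^4 + 4·t^3 - t^2 + t - 1. De la ecuación de la posición x(t) = -2·t^5 + 4·t^4 + 4·t^3 - t^2 + t - 1, sustituimos t = 1 para obtener x = 5.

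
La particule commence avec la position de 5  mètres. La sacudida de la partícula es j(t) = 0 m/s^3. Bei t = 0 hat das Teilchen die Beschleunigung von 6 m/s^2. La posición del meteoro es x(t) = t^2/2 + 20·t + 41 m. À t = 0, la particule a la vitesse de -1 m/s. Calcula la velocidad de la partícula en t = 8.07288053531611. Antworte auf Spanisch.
Partiendo de la sacudida j(t) = 0, tomamos 2 integrales. La integral de la sacudida es la aceleración. Usando a(0) = 6, obtenemos a(t) = 6. La integral de la aceleración es la velocidad. Usando v(0) = -1, obtenemos v(t) = 6·t - 1. Tenemos la velocidad v(t) = 6·t - 1. Sustituyendo t = 8.07288053531611: v(8.07288053531611) = 47.4372832118967.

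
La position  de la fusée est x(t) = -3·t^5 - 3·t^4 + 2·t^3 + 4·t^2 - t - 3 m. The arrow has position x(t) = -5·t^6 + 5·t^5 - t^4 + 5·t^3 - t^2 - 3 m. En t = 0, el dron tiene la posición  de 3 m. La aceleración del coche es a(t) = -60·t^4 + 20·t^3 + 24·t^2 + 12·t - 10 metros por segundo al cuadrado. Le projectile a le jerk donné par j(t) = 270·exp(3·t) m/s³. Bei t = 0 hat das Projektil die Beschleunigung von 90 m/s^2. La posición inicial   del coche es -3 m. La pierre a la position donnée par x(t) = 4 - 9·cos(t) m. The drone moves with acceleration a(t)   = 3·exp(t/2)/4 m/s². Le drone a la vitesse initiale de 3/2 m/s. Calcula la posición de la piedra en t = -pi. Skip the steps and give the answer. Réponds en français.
La réponse est 13.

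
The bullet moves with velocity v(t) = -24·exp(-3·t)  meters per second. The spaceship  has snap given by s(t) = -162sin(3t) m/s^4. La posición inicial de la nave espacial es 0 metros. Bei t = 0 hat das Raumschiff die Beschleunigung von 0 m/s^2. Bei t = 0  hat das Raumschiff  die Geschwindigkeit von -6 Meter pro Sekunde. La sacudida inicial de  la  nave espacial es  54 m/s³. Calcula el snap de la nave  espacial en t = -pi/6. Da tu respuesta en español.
Usando s(t) = -162·sin(3·t) y sustituyendo t = -pi/6, encontramos s = 162.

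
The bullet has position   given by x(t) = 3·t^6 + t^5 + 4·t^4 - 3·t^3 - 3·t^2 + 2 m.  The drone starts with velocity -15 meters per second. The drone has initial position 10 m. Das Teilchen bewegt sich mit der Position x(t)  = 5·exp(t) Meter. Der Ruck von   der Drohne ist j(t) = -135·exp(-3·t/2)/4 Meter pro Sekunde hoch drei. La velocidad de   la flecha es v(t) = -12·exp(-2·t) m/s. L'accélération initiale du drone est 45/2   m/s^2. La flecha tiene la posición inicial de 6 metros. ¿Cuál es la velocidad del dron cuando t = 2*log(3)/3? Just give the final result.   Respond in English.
At t = 2*log(3)/3, v = -5.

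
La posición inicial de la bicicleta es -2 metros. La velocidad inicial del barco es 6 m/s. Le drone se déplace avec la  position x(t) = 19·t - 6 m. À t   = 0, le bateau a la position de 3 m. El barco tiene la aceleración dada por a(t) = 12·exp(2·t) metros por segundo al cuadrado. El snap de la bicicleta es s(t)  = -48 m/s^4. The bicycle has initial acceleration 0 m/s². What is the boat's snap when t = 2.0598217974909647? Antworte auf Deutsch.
Um dies zu lösen, müssen wir 2 Ableitungen unserer Gleichung für die Beschleunigung a(t) = 12·exp(2·t) nehmen. Mit d/dt von a(t) finden wir j(t) = 24·exp(2·t). Mit d/dt von j(t) finden wir s(t) = 48·exp(2·t). Wir haben den Snap s(t) = 48·exp(2·t). Durch Einsetzen von t = 2.0598217974909647: s(2.0598217974909647) = 2953.79069524222.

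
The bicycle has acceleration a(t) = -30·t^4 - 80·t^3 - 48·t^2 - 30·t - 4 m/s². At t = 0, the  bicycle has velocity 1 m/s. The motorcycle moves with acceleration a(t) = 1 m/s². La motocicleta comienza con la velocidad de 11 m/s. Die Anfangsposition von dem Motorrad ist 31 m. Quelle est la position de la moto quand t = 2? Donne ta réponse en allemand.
Wir müssen unsere Gleichung für die Beschleunigung a(t) = 1 2-mal integrieren. Das Integral von der Beschleunigung ist die Geschwindigkeit. Mit v(0) = 11 erhalten wir v(t) = t + 11. Die Stammfunktion von der Geschwindigkeit, mit x(0) = 31, ergibt die Position: x(t) = t^2/2 + 11·t + 31. Aus der Gleichung für die Position x(t) = t^2/2 + 11·t + 31, setzen wir t = 2 ein und erhalten x = 55.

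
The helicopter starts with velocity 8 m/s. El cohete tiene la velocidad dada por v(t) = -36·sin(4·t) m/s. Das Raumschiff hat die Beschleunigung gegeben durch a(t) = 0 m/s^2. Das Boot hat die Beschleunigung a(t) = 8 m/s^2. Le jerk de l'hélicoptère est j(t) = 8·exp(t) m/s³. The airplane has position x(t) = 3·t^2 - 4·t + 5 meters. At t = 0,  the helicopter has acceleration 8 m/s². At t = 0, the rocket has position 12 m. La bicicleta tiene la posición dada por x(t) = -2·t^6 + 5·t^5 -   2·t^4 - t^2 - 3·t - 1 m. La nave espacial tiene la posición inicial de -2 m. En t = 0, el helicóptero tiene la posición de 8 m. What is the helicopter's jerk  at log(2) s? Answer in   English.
Using j(t) = 8·exp(t) and substituting t = log(2), we find j = 16.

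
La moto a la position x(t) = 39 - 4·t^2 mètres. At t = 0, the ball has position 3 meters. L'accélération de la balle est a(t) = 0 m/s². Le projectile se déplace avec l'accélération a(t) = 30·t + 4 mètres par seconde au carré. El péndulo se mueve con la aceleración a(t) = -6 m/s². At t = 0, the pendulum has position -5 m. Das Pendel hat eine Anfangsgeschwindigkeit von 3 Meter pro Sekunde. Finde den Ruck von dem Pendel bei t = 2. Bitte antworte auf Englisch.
Starting from acceleration a(t) = -6, we take 1 derivative. Taking d/dt of a(t), we find j(t) = 0. We have jerk j(t) = 0. Substituting t = 2: j(2) = 0.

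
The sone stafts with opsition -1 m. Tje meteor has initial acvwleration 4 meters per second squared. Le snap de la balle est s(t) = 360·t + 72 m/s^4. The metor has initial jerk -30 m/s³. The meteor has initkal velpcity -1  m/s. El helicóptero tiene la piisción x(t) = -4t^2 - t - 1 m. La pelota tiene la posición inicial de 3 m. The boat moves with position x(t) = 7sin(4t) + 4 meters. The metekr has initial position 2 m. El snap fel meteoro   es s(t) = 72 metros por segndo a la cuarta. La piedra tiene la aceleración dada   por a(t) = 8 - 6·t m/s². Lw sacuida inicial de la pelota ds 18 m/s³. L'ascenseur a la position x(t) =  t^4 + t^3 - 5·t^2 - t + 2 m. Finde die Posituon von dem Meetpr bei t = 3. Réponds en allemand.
Wir müssen unsere Gleichung für den Snap s(t) = 72 4-mal integrieren. Mit ∫s(t)dt und Anwendung von j(0) = -30, finden wir j(t) = 72·t - 30. Die Stammfunktion von dem Ruck, mit a(0) = 4, ergibt die Beschleunigung: a(t) = 36·t^2 - 30·t + 4. Die Stammfunktion von der Beschleunigung ist die Geschwindigkeit. Mit v(0) = -1 erhalten wir v(t) = 12·t^3 - 15·t^2 + 4·t - 1. Das Integral von der Geschwindigkeit, mit x(0) = 2, ergibt die Position: x(t) = 3·t^4 - 5·t^3 + 2·t^2 - t + 2. Aus der Gleichung für die Position x(t) = 3·t^4 - 5·t^3 + 2·t^2 - t + 2, setzen wir t = 3 ein und erhalten x = 125.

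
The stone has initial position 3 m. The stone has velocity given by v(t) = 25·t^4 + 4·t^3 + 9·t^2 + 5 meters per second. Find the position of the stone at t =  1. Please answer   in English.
Starting from velocity v(t) = 25·t^4 + 4·t^3 + 9·t^2 + 5, we take 1 antiderivative. The integral of velocity, with x(0) = 3, gives position: x(t) = 5·t^5 + t^4 + 3·t^3 + 5·t + 3. From the given position equation x(t) = 5·t^5 + t^4 + 3·t^3 + 5·t + 3, we substitute t = 1 to get x = 17.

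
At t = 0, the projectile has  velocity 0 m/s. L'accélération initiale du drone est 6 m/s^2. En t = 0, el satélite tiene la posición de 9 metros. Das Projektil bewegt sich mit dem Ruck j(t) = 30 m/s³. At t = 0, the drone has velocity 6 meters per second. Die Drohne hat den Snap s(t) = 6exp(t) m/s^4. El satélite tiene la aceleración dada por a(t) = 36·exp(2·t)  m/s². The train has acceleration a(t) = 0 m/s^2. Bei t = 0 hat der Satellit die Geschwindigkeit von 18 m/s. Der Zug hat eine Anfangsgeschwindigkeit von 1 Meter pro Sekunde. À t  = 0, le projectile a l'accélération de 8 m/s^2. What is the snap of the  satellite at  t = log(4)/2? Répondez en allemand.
Wir müssen unsere Gleichung für die Beschleunigung a(t) = 36·exp(2·t) 2-mal ableiten. Mit d/dt von a(t) finden wir j(t) = 72·exp(2·t). Mit d/dt von j(t) finden wir s(t) = 144·exp(2·t). Wir haben den Snap s(t) = 144·exp(2·t). Durch Einsetzen von t = log(4)/2: s(log(4)/2) = 576.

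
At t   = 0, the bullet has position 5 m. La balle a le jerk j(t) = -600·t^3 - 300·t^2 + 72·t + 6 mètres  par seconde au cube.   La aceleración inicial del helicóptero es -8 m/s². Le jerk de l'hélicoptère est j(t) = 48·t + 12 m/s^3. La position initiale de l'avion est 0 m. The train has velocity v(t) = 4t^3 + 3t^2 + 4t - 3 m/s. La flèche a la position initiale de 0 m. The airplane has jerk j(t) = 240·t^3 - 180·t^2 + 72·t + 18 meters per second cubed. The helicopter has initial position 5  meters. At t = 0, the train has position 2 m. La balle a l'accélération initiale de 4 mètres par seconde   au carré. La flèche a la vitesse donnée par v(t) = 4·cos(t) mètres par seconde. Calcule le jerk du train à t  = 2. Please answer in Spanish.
Para resolver esto, necesitamos tomar 2 derivadas de nuestra ecuación de la velocidad v(t) = 4·t^3 + 3·t^2 + 4·t - 3. La derivada de la velocidad da la aceleración: a(t) = 12·t^2 + 6·t + 4. Derivando la aceleración, obtenemos la sacudida: j(t) = 24·t + 6. De la ecuación de la sacudida j(t) = 24·t + 6, sustituimos t = 2 para obtener j = 54.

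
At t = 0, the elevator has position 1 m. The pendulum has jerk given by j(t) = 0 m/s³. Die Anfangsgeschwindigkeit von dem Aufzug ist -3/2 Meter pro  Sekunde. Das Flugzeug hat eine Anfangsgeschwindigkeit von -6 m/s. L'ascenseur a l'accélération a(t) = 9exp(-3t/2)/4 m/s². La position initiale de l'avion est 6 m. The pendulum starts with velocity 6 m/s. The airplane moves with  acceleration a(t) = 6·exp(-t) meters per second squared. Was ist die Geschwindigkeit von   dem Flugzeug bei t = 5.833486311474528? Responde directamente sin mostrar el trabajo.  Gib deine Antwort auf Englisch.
v(5.833486311474528) = -0.0175671105794206.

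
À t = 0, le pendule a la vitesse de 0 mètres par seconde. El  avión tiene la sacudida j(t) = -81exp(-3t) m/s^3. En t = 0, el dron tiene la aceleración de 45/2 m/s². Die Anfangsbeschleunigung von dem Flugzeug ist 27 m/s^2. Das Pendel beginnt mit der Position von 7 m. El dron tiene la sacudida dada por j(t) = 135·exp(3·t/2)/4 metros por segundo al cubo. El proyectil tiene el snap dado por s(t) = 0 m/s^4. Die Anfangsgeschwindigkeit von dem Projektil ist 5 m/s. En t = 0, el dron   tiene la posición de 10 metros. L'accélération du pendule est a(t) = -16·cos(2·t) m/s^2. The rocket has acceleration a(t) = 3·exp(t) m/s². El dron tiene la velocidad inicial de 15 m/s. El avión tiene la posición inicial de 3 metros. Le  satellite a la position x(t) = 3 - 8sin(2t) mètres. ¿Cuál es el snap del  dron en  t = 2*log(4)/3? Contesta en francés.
Pour résoudre ceci, nous devons prendre 1 dérivée de notre équation du jerk j(t) = 135·exp(3·t/2)/4. En dérivant le jerk, nous obtenons le snap: s(t) = 405·exp(3·t/2)/8. De l'équation du snap s(t) = 405·exp(3·t/2)/8, nous substituons t = 2*log(4)/3 pour obtenir s = 405/2.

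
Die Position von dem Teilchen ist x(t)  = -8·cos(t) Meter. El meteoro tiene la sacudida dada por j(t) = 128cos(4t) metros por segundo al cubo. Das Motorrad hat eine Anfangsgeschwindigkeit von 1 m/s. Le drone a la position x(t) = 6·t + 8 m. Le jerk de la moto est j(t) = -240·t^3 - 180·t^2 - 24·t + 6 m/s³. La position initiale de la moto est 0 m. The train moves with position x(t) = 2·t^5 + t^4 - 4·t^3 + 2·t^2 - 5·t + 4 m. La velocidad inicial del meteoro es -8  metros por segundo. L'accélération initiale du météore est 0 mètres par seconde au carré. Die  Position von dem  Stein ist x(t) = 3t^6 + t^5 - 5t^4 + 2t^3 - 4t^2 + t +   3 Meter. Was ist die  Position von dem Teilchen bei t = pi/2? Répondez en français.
En utilisant x(t) = -8·cos(t) et en substituant t = pi/2, nous trouvons x = 0.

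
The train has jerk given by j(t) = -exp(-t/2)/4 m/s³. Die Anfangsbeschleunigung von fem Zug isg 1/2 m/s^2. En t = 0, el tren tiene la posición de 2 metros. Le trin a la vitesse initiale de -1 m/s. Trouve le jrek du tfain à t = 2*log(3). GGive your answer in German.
Mit j(t) = -exp(-t/2)/4 und Einsetzen von t = 2*log(3), finden wir j = -1/12.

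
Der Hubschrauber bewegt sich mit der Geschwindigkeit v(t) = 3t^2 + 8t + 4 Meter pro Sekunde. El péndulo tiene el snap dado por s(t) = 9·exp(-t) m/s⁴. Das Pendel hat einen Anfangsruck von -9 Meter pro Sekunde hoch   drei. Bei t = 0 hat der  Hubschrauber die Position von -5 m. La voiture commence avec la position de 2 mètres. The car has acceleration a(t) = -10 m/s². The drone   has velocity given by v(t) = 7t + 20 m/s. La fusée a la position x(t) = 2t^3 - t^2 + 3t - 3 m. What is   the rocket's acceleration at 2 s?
To solve this, we need to take 2 derivatives of our position equation x(t) = 2·t^3 - t^2 + 3·t - 3. Differentiating position, we get velocity: v(t) = 6·t^2 - 2·t + 3. The derivative of velocity gives acceleration: a(t) = 12·t - 2. We have acceleration a(t) = 12·t - 2. Substituting t = 2: a(2) = 22.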